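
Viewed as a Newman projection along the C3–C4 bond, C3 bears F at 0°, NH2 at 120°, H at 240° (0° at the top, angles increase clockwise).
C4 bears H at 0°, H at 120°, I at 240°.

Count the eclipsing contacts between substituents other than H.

Every eclipsing pair involves H, so the count is 0.

0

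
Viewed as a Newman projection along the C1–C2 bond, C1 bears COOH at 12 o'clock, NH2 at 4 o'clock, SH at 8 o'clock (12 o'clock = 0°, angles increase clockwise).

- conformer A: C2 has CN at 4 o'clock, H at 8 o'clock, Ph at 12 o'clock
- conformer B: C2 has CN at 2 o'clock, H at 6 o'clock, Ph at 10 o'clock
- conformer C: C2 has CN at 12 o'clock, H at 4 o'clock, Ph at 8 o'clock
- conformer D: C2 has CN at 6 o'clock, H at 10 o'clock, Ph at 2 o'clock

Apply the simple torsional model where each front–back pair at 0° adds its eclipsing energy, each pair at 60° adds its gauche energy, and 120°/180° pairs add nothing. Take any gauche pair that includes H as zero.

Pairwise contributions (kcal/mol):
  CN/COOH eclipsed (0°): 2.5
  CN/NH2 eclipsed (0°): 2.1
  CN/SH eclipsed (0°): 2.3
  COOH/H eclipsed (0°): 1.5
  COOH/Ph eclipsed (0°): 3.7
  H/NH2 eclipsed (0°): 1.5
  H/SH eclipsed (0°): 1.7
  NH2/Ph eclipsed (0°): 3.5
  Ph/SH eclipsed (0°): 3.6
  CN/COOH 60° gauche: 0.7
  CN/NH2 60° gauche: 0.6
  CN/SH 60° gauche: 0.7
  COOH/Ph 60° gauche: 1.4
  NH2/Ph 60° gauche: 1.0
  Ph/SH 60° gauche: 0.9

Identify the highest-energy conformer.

C

A is eclipsed. COOH at 0° is eclipsed with Ph at 0° (3.7); NH2 at 120° is eclipsed with CN at 120° (2.1); SH at 240° is eclipsed with H at 240° (1.7). Total 7.5 kcal/mol.
B is staggered. COOH at 0° is gauche with CN at 60° (0.7); COOH at 0° is gauche with Ph at 300° (1.4); NH2 at 120° is gauche with CN at 60° (0.6); SH at 240° is gauche with Ph at 300° (0.9). Total 3.6 kcal/mol.
C is eclipsed. COOH at 0° is eclipsed with CN at 0° (2.5); NH2 at 120° is eclipsed with H at 120° (1.5); SH at 240° is eclipsed with Ph at 240° (3.6). Total 7.6 kcal/mol.
D is staggered. COOH at 0° is gauche with Ph at 60° (1.4); NH2 at 120° is gauche with CN at 180° (0.6); NH2 at 120° is gauche with Ph at 60° (1.0); SH at 240° is gauche with CN at 180° (0.7). Total 3.7 kcal/mol.
C has the highest total (7.6 kcal/mol).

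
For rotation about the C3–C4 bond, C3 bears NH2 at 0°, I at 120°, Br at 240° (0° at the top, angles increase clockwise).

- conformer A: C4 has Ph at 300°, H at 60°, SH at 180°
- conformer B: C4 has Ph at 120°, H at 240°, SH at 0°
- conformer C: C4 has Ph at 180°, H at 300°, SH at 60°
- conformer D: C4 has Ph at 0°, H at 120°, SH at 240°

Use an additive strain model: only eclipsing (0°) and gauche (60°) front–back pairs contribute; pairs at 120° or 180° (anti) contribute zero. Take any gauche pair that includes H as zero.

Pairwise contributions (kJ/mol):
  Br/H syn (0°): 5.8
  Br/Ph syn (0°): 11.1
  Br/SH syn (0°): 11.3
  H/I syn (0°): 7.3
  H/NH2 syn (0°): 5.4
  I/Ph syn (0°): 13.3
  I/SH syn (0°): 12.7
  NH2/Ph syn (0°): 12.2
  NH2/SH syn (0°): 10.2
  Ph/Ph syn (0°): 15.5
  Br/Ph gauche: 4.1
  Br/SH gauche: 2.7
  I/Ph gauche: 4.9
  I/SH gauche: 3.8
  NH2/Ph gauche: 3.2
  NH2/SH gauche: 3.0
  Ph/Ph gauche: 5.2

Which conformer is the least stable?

A is staggered. NH2 at 0° is gauche with Ph at 300° (3.2); I at 120° is gauche with SH at 180° (3.8); Br at 240° is gauche with Ph at 300° (4.1); Br at 240° is gauche with SH at 180° (2.7). Total 13.8 kJ/mol.
B is eclipsed. NH2 at 0° is eclipsed with SH at 0° (10.2); I at 120° is eclipsed with Ph at 120° (13.3); Br at 240° is eclipsed with H at 240° (5.8). Total 29.3 kJ/mol.
C is staggered. NH2 at 0° is gauche with SH at 60° (3.0); I at 120° is gauche with Ph at 180° (4.9); I at 120° is gauche with SH at 60° (3.8); Br at 240° is gauche with Ph at 180° (4.1). Total 15.8 kJ/mol.
D is eclipsed. NH2 at 0° is eclipsed with Ph at 0° (12.2); I at 120° is eclipsed with H at 120° (7.3); Br at 240° is eclipsed with SH at 240° (11.3). Total 30.8 kJ/mol.
D has the highest total (30.8 kJ/mol).

D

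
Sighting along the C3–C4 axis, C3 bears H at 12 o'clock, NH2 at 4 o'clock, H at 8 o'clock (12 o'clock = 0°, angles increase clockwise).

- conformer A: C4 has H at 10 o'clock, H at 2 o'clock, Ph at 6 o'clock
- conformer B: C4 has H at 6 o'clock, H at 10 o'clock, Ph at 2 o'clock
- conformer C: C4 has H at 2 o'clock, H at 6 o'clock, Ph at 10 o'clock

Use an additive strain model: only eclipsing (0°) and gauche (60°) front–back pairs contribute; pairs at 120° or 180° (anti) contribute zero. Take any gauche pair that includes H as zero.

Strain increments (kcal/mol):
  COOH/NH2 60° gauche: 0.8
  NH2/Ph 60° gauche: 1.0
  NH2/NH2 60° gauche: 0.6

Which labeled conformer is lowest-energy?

A (staggered): NH2–Ph gauche; 1.0 = 1.0 kcal/mol.
B (staggered): NH2–Ph gauche; 1.0 = 1.0 kcal/mol.
C (staggered): no non-H gauche contacts → 0.0 kcal/mol.
C has the lowest total (0.0 kcal/mol).

C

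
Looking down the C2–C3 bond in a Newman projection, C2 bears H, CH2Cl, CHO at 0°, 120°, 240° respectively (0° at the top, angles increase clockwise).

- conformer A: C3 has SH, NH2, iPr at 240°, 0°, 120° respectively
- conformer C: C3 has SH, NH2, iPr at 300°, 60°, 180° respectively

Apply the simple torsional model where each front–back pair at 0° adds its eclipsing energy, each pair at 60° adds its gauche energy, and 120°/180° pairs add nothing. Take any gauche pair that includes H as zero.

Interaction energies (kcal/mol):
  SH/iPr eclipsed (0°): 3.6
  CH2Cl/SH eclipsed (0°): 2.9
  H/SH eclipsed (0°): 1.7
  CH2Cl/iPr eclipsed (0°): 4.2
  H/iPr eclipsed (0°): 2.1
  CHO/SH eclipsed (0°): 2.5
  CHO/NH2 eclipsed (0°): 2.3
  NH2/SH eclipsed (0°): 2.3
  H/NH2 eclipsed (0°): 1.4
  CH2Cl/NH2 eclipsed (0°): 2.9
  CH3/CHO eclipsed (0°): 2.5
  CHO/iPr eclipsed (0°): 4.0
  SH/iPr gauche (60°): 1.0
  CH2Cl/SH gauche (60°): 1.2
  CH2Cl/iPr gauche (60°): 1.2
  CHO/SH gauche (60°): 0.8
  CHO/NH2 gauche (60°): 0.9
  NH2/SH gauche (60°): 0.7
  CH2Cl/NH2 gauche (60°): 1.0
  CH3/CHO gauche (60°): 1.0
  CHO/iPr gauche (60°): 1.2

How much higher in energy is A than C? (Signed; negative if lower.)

+3.9 kcal/mol

A (eclipsed): H–NH2 eclipsed, CH2Cl–iPr eclipsed, CHO–SH eclipsed; 1.4 + 4.2 + 2.5 = 8.1 kcal/mol.
C (staggered): CH2Cl–NH2 gauche, CH2Cl–iPr gauche, CHO–SH gauche, CHO–iPr gauche; 1.0 + 1.2 + 0.8 + 1.2 = 4.2 kcal/mol.
E(A) − E(C) = 8.1 − 4.2 = +3.9 kcal/mol.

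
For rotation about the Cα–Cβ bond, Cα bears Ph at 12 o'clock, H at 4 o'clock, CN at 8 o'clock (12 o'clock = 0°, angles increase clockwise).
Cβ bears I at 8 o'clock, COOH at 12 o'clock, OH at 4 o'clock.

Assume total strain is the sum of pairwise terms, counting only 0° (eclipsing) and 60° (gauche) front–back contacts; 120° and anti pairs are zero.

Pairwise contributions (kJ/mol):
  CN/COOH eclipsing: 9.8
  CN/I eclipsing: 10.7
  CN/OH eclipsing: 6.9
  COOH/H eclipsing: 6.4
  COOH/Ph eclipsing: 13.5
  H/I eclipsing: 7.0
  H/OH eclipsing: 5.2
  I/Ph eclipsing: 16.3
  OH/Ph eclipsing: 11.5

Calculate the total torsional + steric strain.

This conformer is eclipsed. Ph at 0° is eclipsed with COOH at 0° (13.5); H at 120° is eclipsed with OH at 120° (5.2); CN at 240° is eclipsed with I at 240° (10.7). Total 29.4 kJ/mol.

29.4 kJ/mol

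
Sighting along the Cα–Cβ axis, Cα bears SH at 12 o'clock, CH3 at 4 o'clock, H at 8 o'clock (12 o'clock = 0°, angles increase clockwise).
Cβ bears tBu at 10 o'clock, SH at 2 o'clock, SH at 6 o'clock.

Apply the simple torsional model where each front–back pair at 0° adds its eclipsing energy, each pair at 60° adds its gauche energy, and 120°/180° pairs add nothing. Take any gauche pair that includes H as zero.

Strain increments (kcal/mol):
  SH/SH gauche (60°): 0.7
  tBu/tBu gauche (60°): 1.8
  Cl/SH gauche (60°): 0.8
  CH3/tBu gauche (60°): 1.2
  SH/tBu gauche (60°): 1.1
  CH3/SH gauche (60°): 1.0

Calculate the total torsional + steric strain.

3.8 kcal/mol

This conformer (staggered): SH–tBu gauche, SH–SH gauche, CH3–SH gauche, CH3–SH gauche; 1.1 + 0.7 + 1.0 + 1.0 = 3.8 kcal/mol.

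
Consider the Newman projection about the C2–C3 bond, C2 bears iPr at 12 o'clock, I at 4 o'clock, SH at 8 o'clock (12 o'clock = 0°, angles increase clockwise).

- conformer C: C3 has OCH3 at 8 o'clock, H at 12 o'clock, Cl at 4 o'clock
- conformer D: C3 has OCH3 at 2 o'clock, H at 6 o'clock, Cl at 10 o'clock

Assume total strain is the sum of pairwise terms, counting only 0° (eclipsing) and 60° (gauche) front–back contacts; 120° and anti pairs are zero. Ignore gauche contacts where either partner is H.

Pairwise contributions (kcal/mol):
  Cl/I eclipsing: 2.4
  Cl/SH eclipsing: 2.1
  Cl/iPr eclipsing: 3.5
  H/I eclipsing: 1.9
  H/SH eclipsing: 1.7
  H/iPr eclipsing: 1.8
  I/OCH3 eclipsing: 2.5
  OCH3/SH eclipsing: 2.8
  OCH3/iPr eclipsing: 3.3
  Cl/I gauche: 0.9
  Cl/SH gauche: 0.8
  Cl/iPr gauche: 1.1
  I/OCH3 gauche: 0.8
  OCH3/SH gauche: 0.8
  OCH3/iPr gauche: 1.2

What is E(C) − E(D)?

+3.1 kcal/mol

C is eclipsed. iPr at 0° is eclipsed with H at 0° (1.8); I at 120° is eclipsed with Cl at 120° (2.4); SH at 240° is eclipsed with OCH3 at 240° (2.8). Total 7.0 kcal/mol.
D is staggered. iPr at 0° is gauche with OCH3 at 60° (1.2); iPr at 0° is gauche with Cl at 300° (1.1); I at 120° is gauche with OCH3 at 60° (0.8); SH at 240° is gauche with Cl at 300° (0.8). Total 3.9 kcal/mol.
E(C) − E(D) = 7.0 − 3.9 = +3.1 kcal/mol.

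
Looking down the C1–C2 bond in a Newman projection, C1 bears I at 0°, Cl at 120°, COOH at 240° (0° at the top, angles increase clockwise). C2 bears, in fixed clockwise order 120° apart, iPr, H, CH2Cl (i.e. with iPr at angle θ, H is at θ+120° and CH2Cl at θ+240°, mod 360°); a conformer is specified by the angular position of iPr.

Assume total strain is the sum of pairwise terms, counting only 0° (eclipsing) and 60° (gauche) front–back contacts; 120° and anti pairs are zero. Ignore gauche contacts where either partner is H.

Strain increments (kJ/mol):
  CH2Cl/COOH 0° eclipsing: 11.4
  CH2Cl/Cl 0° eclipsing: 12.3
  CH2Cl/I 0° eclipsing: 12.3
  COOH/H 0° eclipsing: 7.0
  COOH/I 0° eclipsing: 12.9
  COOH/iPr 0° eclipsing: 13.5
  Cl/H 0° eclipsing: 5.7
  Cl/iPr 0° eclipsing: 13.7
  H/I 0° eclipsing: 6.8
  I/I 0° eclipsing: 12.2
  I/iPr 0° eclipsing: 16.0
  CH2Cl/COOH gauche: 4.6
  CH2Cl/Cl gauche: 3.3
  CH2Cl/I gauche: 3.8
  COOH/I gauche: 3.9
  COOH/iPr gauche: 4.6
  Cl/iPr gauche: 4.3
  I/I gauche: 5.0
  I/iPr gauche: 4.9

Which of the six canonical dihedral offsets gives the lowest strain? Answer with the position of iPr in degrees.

iPr at 0° (eclipsed): I–iPr eclipsed, Cl–H eclipsed, COOH–CH2Cl eclipsed; 16.0 + 5.7 + 11.4 = 33.1 kJ/mol.
iPr at 60° (staggered): I–iPr gauche, I–CH2Cl gauche, Cl–iPr gauche, COOH–CH2Cl gauche; 4.9 + 3.8 + 4.3 + 4.6 = 17.6 kJ/mol.
iPr at 120° (eclipsed): I–CH2Cl eclipsed, Cl–iPr eclipsed, COOH–H eclipsed; 12.3 + 13.7 + 7.0 = 33.0 kJ/mol.
iPr at 180° (staggered): I–CH2Cl gauche, Cl–iPr gauche, Cl–CH2Cl gauche, COOH–iPr gauche; 3.8 + 4.3 + 3.3 + 4.6 = 16.0 kJ/mol.
iPr at 240° (eclipsed): I–H eclipsed, Cl–CH2Cl eclipsed, COOH–iPr eclipsed; 6.8 + 12.3 + 13.5 = 32.6 kJ/mol.
iPr at 300° (staggered): I–iPr gauche, Cl–CH2Cl gauche, COOH–iPr gauche, COOH–CH2Cl gauche; 4.9 + 3.3 + 4.6 + 4.6 = 17.4 kJ/mol.
The minimum (16.0 kJ/mol) occurs with iPr at 180°.

180°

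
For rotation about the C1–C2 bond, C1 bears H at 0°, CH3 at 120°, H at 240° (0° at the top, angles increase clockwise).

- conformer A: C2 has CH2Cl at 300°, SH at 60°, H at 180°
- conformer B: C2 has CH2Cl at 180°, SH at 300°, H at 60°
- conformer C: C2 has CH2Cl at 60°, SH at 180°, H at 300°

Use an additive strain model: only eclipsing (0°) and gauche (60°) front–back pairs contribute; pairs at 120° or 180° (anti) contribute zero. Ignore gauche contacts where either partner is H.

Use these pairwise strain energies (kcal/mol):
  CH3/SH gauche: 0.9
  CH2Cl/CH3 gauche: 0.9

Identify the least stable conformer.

A (staggered): CH3(120°)/SH(60°) gauche 0.9 → 0.9 kcal/mol.
B (staggered): CH3(120°)/CH2Cl(180°) gauche 0.9 → 0.9 kcal/mol.
C (staggered): CH3(120°)/CH2Cl(60°) gauche 0.9; CH3(120°)/SH(180°) gauche 0.9 → 1.8 kcal/mol.
C has the highest total (1.8 kcal/mol).

C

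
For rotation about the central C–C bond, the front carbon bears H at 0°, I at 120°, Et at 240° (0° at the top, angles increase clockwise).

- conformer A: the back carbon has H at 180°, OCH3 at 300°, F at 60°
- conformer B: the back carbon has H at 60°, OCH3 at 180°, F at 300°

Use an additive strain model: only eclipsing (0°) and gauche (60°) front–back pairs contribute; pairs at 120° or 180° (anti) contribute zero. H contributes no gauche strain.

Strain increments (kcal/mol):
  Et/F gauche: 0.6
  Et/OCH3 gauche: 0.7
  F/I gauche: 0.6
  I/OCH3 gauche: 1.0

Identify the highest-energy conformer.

B

A (staggered): I(120°)/F(60°) gauche 0.6; Et(240°)/OCH3(300°) gauche 0.7 → 1.3 kcal/mol.
B (staggered): I(120°)/OCH3(180°) gauche 1.0; Et(240°)/OCH3(180°) gauche 0.7; Et(240°)/F(300°) gauche 0.6 → 2.3 kcal/mol.
B has the highest total (2.3 kcal/mol).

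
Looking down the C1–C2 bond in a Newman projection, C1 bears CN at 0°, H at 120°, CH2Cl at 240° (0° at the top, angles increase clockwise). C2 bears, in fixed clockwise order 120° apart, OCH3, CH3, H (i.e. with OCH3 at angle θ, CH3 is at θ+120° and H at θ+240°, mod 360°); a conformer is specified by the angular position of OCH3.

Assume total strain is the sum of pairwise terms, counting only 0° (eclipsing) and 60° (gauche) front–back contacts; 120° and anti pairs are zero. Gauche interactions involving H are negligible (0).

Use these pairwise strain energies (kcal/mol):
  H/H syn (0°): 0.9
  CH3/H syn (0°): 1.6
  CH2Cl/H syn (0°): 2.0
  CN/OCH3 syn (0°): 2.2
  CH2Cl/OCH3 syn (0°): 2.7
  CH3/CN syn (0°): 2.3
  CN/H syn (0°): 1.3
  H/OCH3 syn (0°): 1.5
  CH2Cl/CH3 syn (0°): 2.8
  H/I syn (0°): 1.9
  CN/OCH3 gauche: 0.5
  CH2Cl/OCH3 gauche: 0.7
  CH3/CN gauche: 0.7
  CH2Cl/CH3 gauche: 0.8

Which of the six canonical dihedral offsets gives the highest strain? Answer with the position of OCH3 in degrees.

OCH3 at 0° (eclipsed): CN(0°)/OCH3(0°) eclipsed 2.2; H(120°)/CH3(120°) eclipsed 1.6; CH2Cl(240°)/H(240°) eclipsed 2.0 → 5.8 kcal/mol.
OCH3 at 60° (staggered): CN(0°)/OCH3(60°) gauche 0.5; CH2Cl(240°)/CH3(180°) gauche 0.8 → 1.3 kcal/mol.
OCH3 at 120° (eclipsed): CN(0°)/H(0°) eclipsed 1.3; H(120°)/OCH3(120°) eclipsed 1.5; CH2Cl(240°)/CH3(240°) eclipsed 2.8 → 5.6 kcal/mol.
OCH3 at 180° (staggered): CN(0°)/CH3(300°) gauche 0.7; CH2Cl(240°)/OCH3(180°) gauche 0.7; CH2Cl(240°)/CH3(300°) gauche 0.8 → 2.2 kcal/mol.
OCH3 at 240° (eclipsed): CN(0°)/CH3(0°) eclipsed 2.3; H(120°)/H(120°) eclipsed 0.9; CH2Cl(240°)/OCH3(240°) eclipsed 2.7 → 5.9 kcal/mol.
OCH3 at 300° (staggered): CN(0°)/OCH3(300°) gauche 0.5; CN(0°)/CH3(60°) gauche 0.7; CH2Cl(240°)/OCH3(300°) gauche 0.7 → 1.9 kcal/mol.
The maximum (5.9 kcal/mol) occurs with OCH3 at 240°.

240°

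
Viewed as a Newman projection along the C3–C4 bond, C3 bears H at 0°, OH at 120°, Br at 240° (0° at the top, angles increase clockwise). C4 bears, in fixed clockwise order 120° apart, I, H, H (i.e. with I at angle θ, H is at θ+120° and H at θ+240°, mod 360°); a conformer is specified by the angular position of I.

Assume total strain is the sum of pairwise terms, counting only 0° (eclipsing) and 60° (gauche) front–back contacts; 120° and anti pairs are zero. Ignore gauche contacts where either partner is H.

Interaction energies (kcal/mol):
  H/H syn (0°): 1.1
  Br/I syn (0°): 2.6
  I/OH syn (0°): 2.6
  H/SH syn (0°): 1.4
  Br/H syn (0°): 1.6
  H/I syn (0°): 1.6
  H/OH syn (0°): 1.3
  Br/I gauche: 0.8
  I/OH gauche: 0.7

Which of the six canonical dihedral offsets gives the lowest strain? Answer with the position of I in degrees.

60°

I at 0° (eclipsed): H(0°)/I(0°) eclipsed 1.6; OH(120°)/H(120°) eclipsed 1.3; Br(240°)/H(240°) eclipsed 1.6 → 4.5 kcal/mol.
I at 60° (staggered): OH(120°)/I(60°) gauche 0.7 → 0.7 kcal/mol.
I at 120° (eclipsed): H(0°)/H(0°) eclipsed 1.1; OH(120°)/I(120°) eclipsed 2.6; Br(240°)/H(240°) eclipsed 1.6 → 5.3 kcal/mol.
I at 180° (staggered): OH(120°)/I(180°) gauche 0.7; Br(240°)/I(180°) gauche 0.8 → 1.5 kcal/mol.
I at 240° (eclipsed): H(0°)/H(0°) eclipsed 1.1; OH(120°)/H(120°) eclipsed 1.3; Br(240°)/I(240°) eclipsed 2.6 → 5.0 kcal/mol.
I at 300° (staggered): Br(240°)/I(300°) gauche 0.8 → 0.8 kcal/mol.
The minimum (0.7 kcal/mol) occurs with I at 60°.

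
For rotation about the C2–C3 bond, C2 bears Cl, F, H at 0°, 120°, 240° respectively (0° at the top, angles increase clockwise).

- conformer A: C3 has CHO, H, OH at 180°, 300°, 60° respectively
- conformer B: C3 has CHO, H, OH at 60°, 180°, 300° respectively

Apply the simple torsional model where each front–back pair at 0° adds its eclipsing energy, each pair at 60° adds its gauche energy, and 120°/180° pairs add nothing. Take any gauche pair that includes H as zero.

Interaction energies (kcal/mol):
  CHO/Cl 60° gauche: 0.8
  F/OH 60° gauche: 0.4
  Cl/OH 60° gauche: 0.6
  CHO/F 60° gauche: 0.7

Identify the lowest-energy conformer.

A (staggered): Cl–OH gauche, F–CHO gauche, F–OH gauche; 0.6 + 0.7 + 0.4 = 1.7 kcal/mol.
B (staggered): Cl–CHO gauche, Cl–OH gauche, F–CHO gauche; 0.8 + 0.6 + 0.7 = 2.1 kcal/mol.
A has the lowest total (1.7 kcal/mol).

A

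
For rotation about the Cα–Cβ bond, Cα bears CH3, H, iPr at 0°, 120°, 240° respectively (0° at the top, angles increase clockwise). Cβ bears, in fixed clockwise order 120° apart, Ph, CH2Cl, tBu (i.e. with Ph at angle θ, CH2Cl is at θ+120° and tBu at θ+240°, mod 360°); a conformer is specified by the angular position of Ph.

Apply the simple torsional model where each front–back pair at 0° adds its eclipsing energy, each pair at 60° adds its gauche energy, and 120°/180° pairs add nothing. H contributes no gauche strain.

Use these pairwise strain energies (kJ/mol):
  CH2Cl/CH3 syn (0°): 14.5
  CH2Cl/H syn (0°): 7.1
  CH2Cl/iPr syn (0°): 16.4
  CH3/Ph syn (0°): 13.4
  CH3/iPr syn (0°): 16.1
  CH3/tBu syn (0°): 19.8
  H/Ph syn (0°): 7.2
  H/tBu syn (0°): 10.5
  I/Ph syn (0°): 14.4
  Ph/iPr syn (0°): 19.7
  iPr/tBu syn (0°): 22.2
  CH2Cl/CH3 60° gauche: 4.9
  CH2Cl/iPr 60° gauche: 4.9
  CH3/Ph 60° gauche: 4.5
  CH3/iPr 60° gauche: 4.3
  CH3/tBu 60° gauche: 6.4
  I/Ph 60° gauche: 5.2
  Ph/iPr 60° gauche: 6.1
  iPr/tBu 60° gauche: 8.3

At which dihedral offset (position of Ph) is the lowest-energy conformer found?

Ph at 0° (eclipsed): CH3–Ph eclipsed, H–CH2Cl eclipsed, iPr–tBu eclipsed; 13.4 + 7.1 + 22.2 = 42.7 kJ/mol.
Ph at 60° (staggered): CH3–Ph gauche, CH3–tBu gauche, iPr–CH2Cl gauche, iPr–tBu gauche; 4.5 + 6.4 + 4.9 + 8.3 = 24.1 kJ/mol.
Ph at 120° (eclipsed): CH3–tBu eclipsed, H–Ph eclipsed, iPr–CH2Cl eclipsed; 19.8 + 7.2 + 16.4 = 43.4 kJ/mol.
Ph at 180° (staggered): CH3–CH2Cl gauche, CH3–tBu gauche, iPr–Ph gauche, iPr–CH2Cl gauche; 4.9 + 6.4 + 6.1 + 4.9 = 22.3 kJ/mol.
Ph at 240° (eclipsed): CH3–CH2Cl eclipsed, H–tBu eclipsed, iPr–Ph eclipsed; 14.5 + 10.5 + 19.7 = 44.7 kJ/mol.
Ph at 300° (staggered): CH3–Ph gauche, CH3–CH2Cl gauche, iPr–Ph gauche, iPr–tBu gauche; 4.5 + 4.9 + 6.1 + 8.3 = 23.8 kJ/mol.
The minimum (22.3 kJ/mol) occurs with Ph at 180°.

180°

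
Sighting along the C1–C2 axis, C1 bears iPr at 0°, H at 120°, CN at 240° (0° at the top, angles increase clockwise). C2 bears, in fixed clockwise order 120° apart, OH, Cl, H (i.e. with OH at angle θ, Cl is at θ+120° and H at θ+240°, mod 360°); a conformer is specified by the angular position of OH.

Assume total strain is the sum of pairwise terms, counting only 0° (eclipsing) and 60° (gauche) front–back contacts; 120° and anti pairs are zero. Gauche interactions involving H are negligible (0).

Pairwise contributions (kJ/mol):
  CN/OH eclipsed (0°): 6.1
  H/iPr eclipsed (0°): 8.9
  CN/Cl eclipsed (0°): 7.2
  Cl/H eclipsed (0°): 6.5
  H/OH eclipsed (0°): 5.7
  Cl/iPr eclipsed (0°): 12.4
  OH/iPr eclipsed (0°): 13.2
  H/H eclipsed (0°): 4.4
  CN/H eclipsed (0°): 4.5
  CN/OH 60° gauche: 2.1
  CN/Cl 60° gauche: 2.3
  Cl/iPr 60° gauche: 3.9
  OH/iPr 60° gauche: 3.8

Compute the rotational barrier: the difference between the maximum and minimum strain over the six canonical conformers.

OH at 0° (eclipsed): iPr(0°)/OH(0°) eclipsed 13.2; H(120°)/Cl(120°) eclipsed 6.5; CN(240°)/H(240°) eclipsed 4.5 → 24.2 kJ/mol.
OH at 60° (staggered): iPr(0°)/OH(60°) gauche 3.8; CN(240°)/Cl(180°) gauche 2.3 → 6.1 kJ/mol.
OH at 120° (eclipsed): iPr(0°)/H(0°) eclipsed 8.9; H(120°)/OH(120°) eclipsed 5.7; CN(240°)/Cl(240°) eclipsed 7.2 → 21.8 kJ/mol.
OH at 180° (staggered): iPr(0°)/Cl(300°) gauche 3.9; CN(240°)/OH(180°) gauche 2.1; CN(240°)/Cl(300°) gauche 2.3 → 8.3 kJ/mol.
OH at 240° (eclipsed): iPr(0°)/Cl(0°) eclipsed 12.4; H(120°)/H(120°) eclipsed 4.4; CN(240°)/OH(240°) eclipsed 6.1 → 22.9 kJ/mol.
OH at 300° (staggered): iPr(0°)/OH(300°) gauche 3.8; iPr(0°)/Cl(60°) gauche 3.9; CN(240°)/OH(300°) gauche 2.1 → 9.8 kJ/mol.
Max at 0° (24.2 kJ/mol), min at 60° (6.1 kJ/mol); barrier = 18.1 kJ/mol.

18.1 kJ/mol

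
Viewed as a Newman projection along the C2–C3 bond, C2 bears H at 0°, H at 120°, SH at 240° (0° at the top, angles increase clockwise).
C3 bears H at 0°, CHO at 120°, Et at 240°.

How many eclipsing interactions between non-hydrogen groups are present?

Non-H eclipsing pairs: SH(240°)/Et(240°) — 1 interaction.

1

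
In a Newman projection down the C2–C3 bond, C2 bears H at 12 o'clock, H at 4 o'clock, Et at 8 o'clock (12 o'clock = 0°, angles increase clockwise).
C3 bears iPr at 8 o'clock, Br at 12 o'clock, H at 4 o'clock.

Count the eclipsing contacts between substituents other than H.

1

Non-H eclipsing pairs: Et(240°)/iPr(240°) — 1 interaction.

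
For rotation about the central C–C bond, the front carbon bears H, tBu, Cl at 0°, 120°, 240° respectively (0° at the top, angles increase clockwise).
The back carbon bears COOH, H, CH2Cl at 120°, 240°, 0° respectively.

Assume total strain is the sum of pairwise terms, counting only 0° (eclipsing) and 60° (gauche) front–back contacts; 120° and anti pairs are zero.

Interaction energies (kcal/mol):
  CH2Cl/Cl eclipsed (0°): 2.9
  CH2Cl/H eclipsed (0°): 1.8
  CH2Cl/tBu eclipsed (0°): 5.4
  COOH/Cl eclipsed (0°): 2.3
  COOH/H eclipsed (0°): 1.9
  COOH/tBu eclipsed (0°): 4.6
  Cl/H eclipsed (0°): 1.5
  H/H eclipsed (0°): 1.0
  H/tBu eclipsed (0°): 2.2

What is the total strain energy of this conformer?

This conformer (eclipsed): H(0°)/CH2Cl(0°) eclipsed 1.8; tBu(120°)/COOH(120°) eclipsed 4.6; Cl(240°)/H(240°) eclipsed 1.5 → 7.9 kcal/mol.

7.9 kcal/mol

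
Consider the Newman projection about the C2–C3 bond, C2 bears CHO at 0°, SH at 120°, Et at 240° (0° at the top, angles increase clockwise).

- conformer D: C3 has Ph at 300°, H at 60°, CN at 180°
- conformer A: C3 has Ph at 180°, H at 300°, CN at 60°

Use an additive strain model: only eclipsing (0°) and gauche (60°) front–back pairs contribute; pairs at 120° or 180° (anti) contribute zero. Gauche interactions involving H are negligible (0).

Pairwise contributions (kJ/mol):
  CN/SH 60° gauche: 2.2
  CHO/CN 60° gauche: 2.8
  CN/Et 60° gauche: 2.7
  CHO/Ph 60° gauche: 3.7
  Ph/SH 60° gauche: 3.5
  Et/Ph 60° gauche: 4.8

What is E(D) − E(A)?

D is staggered. CHO at 0° is gauche with Ph at 300° (3.7); SH at 120° is gauche with CN at 180° (2.2); Et at 240° is gauche with Ph at 300° (4.8); Et at 240° is gauche with CN at 180° (2.7). Total 13.4 kJ/mol.
A is staggered. CHO at 0° is gauche with CN at 60° (2.8); SH at 120° is gauche with Ph at 180° (3.5); SH at 120° is gauche with CN at 60° (2.2); Et at 240° is gauche with Ph at 180° (4.8). Total 13.3 kJ/mol.
E(D) − E(A) = 13.4 − 13.3 = +0.1 kJ/mol.

+0.1 kJ/mol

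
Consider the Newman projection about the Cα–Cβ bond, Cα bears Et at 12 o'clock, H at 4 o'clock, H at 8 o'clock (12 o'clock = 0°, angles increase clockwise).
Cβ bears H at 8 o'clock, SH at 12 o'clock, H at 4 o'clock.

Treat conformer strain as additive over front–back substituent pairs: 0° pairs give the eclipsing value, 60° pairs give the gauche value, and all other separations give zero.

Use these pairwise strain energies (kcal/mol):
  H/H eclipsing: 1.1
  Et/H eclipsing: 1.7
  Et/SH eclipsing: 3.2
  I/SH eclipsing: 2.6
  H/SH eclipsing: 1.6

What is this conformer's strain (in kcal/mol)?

5.4 kcal/mol

This conformer is eclipsed. Et at 0° is eclipsed with SH at 0° (3.2); H at 120° is eclipsed with H at 120° (1.1); H at 240° is eclipsed with H at 240° (1.1). Total 5.4 kcal/mol.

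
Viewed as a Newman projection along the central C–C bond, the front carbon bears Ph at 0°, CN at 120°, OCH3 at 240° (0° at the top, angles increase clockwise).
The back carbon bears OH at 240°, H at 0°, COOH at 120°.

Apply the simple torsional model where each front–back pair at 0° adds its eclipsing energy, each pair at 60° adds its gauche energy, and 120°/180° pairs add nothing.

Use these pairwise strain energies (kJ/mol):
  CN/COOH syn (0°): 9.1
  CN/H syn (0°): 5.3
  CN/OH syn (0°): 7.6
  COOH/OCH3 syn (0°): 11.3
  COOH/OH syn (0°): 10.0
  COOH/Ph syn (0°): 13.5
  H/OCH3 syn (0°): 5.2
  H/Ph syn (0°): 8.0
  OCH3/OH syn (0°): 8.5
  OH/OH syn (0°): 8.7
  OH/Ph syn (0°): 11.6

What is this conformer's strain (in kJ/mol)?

This conformer (eclipsed): Ph(0°)/H(0°) eclipsed 8.0; CN(120°)/COOH(120°) eclipsed 9.1; OCH3(240°)/OH(240°) eclipsed 8.5 → 25.6 kJ/mol.

25.6 kJ/mol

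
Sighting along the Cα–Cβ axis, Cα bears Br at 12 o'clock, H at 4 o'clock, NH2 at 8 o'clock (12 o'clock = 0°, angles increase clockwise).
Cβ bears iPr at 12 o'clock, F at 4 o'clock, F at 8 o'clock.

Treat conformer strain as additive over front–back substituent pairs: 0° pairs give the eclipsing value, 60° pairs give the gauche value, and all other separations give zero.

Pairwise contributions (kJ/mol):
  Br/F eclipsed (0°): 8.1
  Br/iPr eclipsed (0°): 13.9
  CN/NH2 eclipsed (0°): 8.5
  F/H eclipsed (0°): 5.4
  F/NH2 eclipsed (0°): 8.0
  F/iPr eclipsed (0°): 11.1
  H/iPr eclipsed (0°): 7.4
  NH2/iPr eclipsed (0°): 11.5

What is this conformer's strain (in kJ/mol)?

This conformer (eclipsed): Br(0°)/iPr(0°) eclipsed 13.9; H(120°)/F(120°) eclipsed 5.4; NH2(240°)/F(240°) eclipsed 8.0 → 27.3 kJ/mol.

27.3 kJ/mol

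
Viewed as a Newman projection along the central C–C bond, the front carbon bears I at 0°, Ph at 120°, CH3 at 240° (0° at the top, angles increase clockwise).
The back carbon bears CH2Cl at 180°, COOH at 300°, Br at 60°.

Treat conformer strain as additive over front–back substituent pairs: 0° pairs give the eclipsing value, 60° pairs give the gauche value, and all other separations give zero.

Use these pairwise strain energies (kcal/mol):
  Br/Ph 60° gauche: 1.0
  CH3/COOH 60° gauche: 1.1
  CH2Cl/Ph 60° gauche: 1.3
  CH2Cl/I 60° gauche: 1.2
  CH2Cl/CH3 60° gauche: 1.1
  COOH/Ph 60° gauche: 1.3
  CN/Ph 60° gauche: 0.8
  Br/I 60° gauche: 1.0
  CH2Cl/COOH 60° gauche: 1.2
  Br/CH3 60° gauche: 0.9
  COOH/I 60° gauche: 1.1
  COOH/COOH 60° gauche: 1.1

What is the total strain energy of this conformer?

This conformer (staggered): I(0°)/COOH(300°) gauche 1.1; I(0°)/Br(60°) gauche 1.0; Ph(120°)/CH2Cl(180°) gauche 1.3; Ph(120°)/Br(60°) gauche 1.0; CH3(240°)/CH2Cl(180°) gauche 1.1; CH3(240°)/COOH(300°) gauche 1.1 → 6.6 kcal/mol.

6.6 kcal/mol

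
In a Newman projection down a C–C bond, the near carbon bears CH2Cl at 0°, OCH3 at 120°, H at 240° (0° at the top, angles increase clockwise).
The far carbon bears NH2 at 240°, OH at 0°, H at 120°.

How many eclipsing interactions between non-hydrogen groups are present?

1

Non-H eclipsing pairs: CH2Cl(0°)/OH(0°) — 1 interaction.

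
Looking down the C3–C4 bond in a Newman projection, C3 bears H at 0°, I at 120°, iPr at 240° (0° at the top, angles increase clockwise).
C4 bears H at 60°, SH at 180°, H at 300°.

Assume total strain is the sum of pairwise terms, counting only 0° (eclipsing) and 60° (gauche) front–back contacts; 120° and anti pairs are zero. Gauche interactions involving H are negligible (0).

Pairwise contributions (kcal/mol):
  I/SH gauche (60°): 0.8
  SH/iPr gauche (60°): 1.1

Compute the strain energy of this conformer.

1.9 kcal/mol

This conformer (staggered): I–SH gauche, iPr–SH gauche; 0.8 + 1.1 = 1.9 kcal/mol.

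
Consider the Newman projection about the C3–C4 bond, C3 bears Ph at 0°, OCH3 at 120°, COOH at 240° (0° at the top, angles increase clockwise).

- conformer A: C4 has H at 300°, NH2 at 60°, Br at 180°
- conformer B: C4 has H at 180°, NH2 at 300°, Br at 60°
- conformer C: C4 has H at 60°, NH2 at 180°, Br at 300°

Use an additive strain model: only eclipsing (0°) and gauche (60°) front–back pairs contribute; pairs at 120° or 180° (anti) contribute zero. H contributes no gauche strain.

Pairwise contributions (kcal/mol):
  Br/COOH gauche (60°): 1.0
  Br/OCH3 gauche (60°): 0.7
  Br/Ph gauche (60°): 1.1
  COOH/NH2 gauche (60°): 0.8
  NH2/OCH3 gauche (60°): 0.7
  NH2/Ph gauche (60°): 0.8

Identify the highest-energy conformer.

A (staggered): Ph–NH2 gauche, OCH3–NH2 gauche, OCH3–Br gauche, COOH–Br gauche; 0.8 + 0.7 + 0.7 + 1.0 = 3.2 kcal/mol.
B (staggered): Ph–NH2 gauche, Ph–Br gauche, OCH3–Br gauche, COOH–NH2 gauche; 0.8 + 1.1 + 0.7 + 0.8 = 3.4 kcal/mol.
C (staggered): Ph–Br gauche, OCH3–NH2 gauche, COOH–NH2 gauche, COOH–Br gauche; 1.1 + 0.7 + 0.8 + 1.0 = 3.6 kcal/mol.
C has the highest total (3.6 kcal/mol).

C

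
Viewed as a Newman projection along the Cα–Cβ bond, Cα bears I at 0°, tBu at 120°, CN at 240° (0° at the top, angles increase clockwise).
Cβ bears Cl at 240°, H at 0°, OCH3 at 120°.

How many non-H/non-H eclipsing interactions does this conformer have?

Non-H eclipsing pairs: tBu(120°)/OCH3(120°); CN(240°)/Cl(240°) — 2 interactions.

2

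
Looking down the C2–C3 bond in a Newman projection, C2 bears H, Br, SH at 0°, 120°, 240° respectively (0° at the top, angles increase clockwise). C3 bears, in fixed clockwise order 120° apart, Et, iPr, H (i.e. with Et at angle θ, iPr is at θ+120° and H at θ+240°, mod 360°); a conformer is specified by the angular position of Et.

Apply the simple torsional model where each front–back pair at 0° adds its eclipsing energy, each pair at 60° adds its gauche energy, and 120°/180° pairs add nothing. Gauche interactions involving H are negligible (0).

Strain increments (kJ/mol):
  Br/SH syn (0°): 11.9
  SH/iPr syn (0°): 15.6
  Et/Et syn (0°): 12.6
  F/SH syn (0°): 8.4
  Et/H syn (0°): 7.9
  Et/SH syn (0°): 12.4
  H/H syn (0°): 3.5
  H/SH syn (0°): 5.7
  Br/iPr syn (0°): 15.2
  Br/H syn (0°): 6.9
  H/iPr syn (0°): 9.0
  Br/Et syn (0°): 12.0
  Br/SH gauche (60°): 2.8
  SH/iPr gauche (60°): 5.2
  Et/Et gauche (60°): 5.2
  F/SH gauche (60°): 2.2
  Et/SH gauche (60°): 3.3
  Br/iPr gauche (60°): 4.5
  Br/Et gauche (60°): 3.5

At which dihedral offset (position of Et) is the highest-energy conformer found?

120°

Et at 0° (eclipsed): H–Et eclipsed, Br–iPr eclipsed, SH–H eclipsed; 7.9 + 15.2 + 5.7 = 28.8 kJ/mol.
Et at 60° (staggered): Br–Et gauche, Br–iPr gauche, SH–iPr gauche; 3.5 + 4.5 + 5.2 = 13.2 kJ/mol.
Et at 120° (eclipsed): H–H eclipsed, Br–Et eclipsed, SH–iPr eclipsed; 3.5 + 12.0 + 15.6 = 31.1 kJ/mol.
Et at 180° (staggered): Br–Et gauche, SH–Et gauche, SH–iPr gauche; 3.5 + 3.3 + 5.2 = 12.0 kJ/mol.
Et at 240° (eclipsed): H–iPr eclipsed, Br–H eclipsed, SH–Et eclipsed; 9.0 + 6.9 + 12.4 = 28.3 kJ/mol.
Et at 300° (staggered): Br–iPr gauche, SH–Et gauche; 4.5 + 3.3 = 7.8 kJ/mol.
The maximum (31.1 kJ/mol) occurs with Et at 120°.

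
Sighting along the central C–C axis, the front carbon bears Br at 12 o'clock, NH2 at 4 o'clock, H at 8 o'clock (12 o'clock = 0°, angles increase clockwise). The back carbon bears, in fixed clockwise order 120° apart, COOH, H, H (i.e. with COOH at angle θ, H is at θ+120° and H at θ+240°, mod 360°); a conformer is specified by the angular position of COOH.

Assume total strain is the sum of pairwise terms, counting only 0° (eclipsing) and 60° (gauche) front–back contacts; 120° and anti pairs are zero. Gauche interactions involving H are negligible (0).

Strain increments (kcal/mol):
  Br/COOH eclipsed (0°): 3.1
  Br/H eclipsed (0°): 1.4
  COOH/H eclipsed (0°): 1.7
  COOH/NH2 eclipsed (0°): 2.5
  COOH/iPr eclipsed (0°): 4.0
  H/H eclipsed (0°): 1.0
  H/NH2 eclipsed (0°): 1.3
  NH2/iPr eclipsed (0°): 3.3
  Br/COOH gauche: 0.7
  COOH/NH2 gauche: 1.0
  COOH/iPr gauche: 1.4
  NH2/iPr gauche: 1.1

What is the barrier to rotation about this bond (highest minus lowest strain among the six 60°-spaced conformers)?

4.7 kcal/mol

COOH at 0° (eclipsed): Br–COOH eclipsed, NH2–H eclipsed, H–H eclipsed; 3.1 + 1.3 + 1.0 = 5.4 kcal/mol.
COOH at 60° (staggered): Br–COOH gauche, NH2–COOH gauche; 0.7 + 1.0 = 1.7 kcal/mol.
COOH at 120° (eclipsed): Br–H eclipsed, NH2–COOH eclipsed, H–H eclipsed; 1.4 + 2.5 + 1.0 = 4.9 kcal/mol.
COOH at 180° (staggered): NH2–COOH gauche; 1.0 = 1.0 kcal/mol.
COOH at 240° (eclipsed): Br–H eclipsed, NH2–H eclipsed, H–COOH eclipsed; 1.4 + 1.3 + 1.7 = 4.4 kcal/mol.
COOH at 300° (staggered): Br–COOH gauche; 0.7 = 0.7 kcal/mol.
Max at 0° (5.4 kcal/mol), min at 300° (0.7 kcal/mol); barrier = 4.7 kcal/mol.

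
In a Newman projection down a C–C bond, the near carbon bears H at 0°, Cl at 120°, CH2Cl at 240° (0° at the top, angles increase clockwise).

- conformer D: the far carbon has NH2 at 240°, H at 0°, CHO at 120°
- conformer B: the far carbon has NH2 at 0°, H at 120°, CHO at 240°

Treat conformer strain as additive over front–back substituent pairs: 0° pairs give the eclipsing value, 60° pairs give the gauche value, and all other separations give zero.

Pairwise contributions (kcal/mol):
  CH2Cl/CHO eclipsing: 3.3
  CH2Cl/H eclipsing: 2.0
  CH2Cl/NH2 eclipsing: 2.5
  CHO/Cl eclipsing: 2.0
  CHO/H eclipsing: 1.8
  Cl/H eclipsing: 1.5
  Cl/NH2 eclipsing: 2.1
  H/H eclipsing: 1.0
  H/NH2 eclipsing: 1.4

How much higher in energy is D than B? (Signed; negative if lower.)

D (eclipsed): H–H eclipsed, Cl–CHO eclipsed, CH2Cl–NH2 eclipsed; 1.0 + 2.0 + 2.5 = 5.5 kcal/mol.
B (eclipsed): H–NH2 eclipsed, Cl–H eclipsed, CH2Cl–CHO eclipsed; 1.4 + 1.5 + 3.3 = 6.2 kcal/mol.
E(D) − E(B) = 5.5 − 6.2 = -0.7 kcal/mol.

-0.7 kcal/mol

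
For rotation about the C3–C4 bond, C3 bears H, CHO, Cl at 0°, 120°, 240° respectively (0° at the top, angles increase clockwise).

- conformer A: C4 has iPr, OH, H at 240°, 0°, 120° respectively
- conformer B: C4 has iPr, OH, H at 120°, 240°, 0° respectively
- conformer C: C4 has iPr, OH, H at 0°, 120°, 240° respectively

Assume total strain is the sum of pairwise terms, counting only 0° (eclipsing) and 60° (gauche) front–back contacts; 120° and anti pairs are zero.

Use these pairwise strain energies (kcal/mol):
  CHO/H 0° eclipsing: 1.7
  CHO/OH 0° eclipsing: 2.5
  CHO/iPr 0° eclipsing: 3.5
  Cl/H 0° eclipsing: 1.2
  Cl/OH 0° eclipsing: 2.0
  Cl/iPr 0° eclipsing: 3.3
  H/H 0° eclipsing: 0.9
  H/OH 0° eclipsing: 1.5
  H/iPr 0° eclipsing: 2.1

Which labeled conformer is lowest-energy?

A (eclipsed): H(0°)/OH(0°) eclipsed 1.5; CHO(120°)/H(120°) eclipsed 1.7; Cl(240°)/iPr(240°) eclipsed 3.3 → 6.5 kcal/mol.
B (eclipsed): H(0°)/H(0°) eclipsed 0.9; CHO(120°)/iPr(120°) eclipsed 3.5; Cl(240°)/OH(240°) eclipsed 2.0 → 6.4 kcal/mol.
C (eclipsed): H(0°)/iPr(0°) eclipsed 2.1; CHO(120°)/OH(120°) eclipsed 2.5; Cl(240°)/H(240°) eclipsed 1.2 → 5.8 kcal/mol.
C has the lowest total (5.8 kcal/mol).

C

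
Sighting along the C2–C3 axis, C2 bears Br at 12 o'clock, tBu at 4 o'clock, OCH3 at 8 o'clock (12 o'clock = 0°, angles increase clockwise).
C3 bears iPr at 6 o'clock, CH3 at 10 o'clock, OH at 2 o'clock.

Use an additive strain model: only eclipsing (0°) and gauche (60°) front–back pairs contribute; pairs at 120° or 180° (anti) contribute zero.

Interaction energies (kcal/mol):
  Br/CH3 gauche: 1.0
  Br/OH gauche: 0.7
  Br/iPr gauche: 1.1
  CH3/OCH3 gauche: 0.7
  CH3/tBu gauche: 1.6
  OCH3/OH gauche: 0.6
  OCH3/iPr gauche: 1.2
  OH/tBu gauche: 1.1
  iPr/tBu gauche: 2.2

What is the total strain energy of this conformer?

This conformer (staggered): Br(0°)/CH3(300°) gauche 1.0; Br(0°)/OH(60°) gauche 0.7; tBu(120°)/iPr(180°) gauche 2.2; tBu(120°)/OH(60°) gauche 1.1; OCH3(240°)/iPr(180°) gauche 1.2; OCH3(240°)/CH3(300°) gauche 0.7 → 6.9 kcal/mol.

6.9 kcal/mol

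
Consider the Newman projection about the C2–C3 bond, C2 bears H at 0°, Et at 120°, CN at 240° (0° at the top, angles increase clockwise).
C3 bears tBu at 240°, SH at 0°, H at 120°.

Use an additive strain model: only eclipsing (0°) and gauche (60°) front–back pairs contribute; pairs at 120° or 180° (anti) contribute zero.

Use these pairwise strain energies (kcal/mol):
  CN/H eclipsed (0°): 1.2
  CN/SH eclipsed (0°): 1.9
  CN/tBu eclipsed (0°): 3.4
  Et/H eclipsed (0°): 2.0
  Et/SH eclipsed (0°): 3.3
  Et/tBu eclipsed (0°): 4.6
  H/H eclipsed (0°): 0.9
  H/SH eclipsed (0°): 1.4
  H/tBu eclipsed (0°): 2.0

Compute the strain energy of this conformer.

This conformer (eclipsed): H(0°)/SH(0°) eclipsed 1.4; Et(120°)/H(120°) eclipsed 2.0; CN(240°)/tBu(240°) eclipsed 3.4 → 6.8 kcal/mol.

6.8 kcal/mol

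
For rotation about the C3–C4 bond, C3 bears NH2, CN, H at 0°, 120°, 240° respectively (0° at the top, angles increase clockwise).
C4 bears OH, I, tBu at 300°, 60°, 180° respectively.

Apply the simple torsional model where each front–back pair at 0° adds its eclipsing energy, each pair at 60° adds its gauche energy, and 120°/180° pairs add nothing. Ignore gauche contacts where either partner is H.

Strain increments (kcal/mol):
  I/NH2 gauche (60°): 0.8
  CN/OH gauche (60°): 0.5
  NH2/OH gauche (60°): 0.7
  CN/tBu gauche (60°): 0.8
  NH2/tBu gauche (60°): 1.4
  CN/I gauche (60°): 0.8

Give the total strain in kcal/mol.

This conformer (staggered): NH2–OH gauche, NH2–I gauche, CN–I gauche, CN–tBu gauche; 0.7 + 0.8 + 0.8 + 0.8 = 3.1 kcal/mol.

3.1 kcal/mol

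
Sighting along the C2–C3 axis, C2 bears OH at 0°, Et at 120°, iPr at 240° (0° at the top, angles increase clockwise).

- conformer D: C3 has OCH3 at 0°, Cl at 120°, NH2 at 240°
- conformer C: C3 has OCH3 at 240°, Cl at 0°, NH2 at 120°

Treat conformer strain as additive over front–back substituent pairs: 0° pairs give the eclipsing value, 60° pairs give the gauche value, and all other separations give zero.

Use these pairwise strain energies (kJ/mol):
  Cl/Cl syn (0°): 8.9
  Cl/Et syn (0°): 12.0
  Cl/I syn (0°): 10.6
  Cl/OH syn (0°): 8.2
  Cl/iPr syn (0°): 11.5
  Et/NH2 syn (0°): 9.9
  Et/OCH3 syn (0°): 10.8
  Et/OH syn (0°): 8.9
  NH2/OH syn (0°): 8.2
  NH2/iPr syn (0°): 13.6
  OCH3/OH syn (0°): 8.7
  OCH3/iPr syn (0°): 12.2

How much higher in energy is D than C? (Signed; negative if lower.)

+4.0 kJ/mol

D (eclipsed): OH(0°)/OCH3(0°) eclipsed 8.7; Et(120°)/Cl(120°) eclipsed 12.0; iPr(240°)/NH2(240°) eclipsed 13.6 → 34.3 kJ/mol.
C (eclipsed): OH(0°)/Cl(0°) eclipsed 8.2; Et(120°)/NH2(120°) eclipsed 9.9; iPr(240°)/OCH3(240°) eclipsed 12.2 → 30.3 kJ/mol.
E(D) − E(C) = 34.3 − 30.3 = +4.0 kJ/mol.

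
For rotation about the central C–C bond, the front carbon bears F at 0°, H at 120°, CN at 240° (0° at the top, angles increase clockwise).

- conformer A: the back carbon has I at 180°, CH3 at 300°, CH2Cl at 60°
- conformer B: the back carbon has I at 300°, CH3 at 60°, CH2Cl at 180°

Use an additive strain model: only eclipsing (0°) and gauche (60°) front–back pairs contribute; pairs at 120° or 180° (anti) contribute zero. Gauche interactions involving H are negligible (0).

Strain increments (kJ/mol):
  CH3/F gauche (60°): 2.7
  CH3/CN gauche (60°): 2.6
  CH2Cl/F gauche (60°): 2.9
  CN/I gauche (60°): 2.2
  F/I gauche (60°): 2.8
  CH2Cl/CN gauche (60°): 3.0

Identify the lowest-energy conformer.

A (staggered): F(0°)/CH3(300°) gauche 2.7; F(0°)/CH2Cl(60°) gauche 2.9; CN(240°)/I(180°) gauche 2.2; CN(240°)/CH3(300°) gauche 2.6 → 10.4 kJ/mol.
B (staggered): F(0°)/I(300°) gauche 2.8; F(0°)/CH3(60°) gauche 2.7; CN(240°)/I(300°) gauche 2.2; CN(240°)/CH2Cl(180°) gauche 3.0 → 10.7 kJ/mol.
A has the lowest total (10.4 kJ/mol).

A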